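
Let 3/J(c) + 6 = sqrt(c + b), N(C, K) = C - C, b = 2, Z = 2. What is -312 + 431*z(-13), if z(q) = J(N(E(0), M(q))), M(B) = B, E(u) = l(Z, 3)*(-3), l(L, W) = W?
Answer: -9183/17 - 1293*sqrt(2)/34 ≈ -593.96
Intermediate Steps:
E(u) = -9 (E(u) = 3*(-3) = -9)
N(C, K) = 0
J(c) = 3/(-6 + sqrt(2 + c)) (J(c) = 3/(-6 + sqrt(c + 2)) = 3/(-6 + sqrt(2 + c)))
z(q) = 3/(-6 + sqrt(2)) (z(q) = 3/(-6 + sqrt(2 + 0)) = 3/(-6 + sqrt(2)))
-312 + 431*z(-13) = -312 + 431*(-9/17 - 3*sqrt(2)/34) = -312 + (-3879/17 - 1293*sqrt(2)/34) = -9183/17 - 1293*sqrt(2)/34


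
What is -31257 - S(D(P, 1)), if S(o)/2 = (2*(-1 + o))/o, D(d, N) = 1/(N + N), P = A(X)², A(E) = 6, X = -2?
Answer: -31253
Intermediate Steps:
P = 36 (P = 6² = 36)
D(d, N) = 1/(2*N)
S(o) = 2*(-2 + 2*o)/o (S(o) = 2*((2*(-1 + o))/o) = 2*((-2 + 2*o)/o) = 2*(-2 + 2*o)/o)
-31257 - S(D(P, 1)) = -31257 - (4 - 4/((½)/1)) = -31257 - (4 - 4/((½)*1)) = -31257 - (4 - 4/½) = -31257 - (4 - 4*2) = -31257 - (4 - 8) = -31257 - 1*(-4) = -31257 + 4 = -31253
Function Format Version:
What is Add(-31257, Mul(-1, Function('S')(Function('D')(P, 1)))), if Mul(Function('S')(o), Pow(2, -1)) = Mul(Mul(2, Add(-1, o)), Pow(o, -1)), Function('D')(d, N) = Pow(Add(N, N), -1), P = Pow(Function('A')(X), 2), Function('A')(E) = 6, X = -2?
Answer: -31253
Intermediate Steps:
P = 36 (P = Pow(6, 2) = 36)
Function('D')(d, N) = Mul(Rational(1, 2), Pow(N, -1)) (Function('D')(d, N) = Pow(Mul(2, N), -1) = Mul(Rational(1, 2), Pow(N, -1)))
Function('S')(o) = Mul(2, Pow(o, -1), Add(-2, Mul(2, o))) (Function('S')(o) = Mul(2, Mul(Mul(2, Add(-1, o)), Pow(o, -1))) = Mul(2, Mul(Add(-2, Mul(2, o)), Pow(o, -1))) = Mul(2, Mul(Pow(o, -1), Add(-2, Mul(2, o)))) = Mul(2, Pow(o, -1), Add(-2, Mul(2, o))))
Add(-31257, Mul(-1, Function('S')(Function('D')(P, 1)))) = Add(-31257, Mul(-1, Add(4, Mul(-4, Pow(Mul(Rational(1, 2), Pow(1, -1)), -1))))) = Add(-31257, Mul(-1, Add(4, Mul(-4, Pow(Mul(Rational(1, 2), 1), -1))))) = Add(-31257, Mul(-1, Add(4, Mul(-4, Pow(Rational(1, 2), -1))))) = Add(-31257, Mul(-1, Add(4, Mul(-4, 2)))) = Add(-31257, Mul(-1, Add(4, -8))) = Add(-31257, Mul(-1, -4)) = Add(-31257, 4) = -31253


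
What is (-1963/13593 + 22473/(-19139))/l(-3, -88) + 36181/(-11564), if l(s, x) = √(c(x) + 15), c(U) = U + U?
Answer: -36181/11564 + 49006478*I*√161/5983597821 ≈ -3.1288 + 0.10392*I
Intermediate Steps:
c(U) = 2*U
l(s, x) = √(15 + 2*x) (l(s, x) = √(2*x + 15) = √(15 + 2*x))
(-1963/13593 + 22473/(-19139))/l(-3, -88) + 36181/(-11564) = (-1963/13593 + 22473/(-19139))/(√(15 + 2*(-88))) + 36181/(-11564) = (-1963*1/13593 + 22473*(-1/19139))/(√(15 - 176)) + 36181*(-1/11564) = (-1963/13593 - 22473/19139)/(√(-161)) - 36181/11564 = -343045346*(-I*√161/161)/260156427 - 36181/11564 = -(-49006478)*I*√161/5983597821 - 36181/11564 = 49006478*I*√161/5983597821 - 36181/11564 = -36181/11564 + 49006478*I*√161/5983597821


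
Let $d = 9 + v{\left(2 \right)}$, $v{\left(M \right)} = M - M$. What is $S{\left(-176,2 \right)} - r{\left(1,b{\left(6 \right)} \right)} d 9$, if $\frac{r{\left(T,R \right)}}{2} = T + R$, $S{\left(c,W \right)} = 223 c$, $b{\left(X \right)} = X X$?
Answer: $-45242$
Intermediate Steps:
$b{\left(X \right)} = X^{2}$
$v{\left(M \right)} = 0$
$d = 9$ ($d = 9 + 0 = 9$)
$r{\left(T,R \right)} = 2 R + 2 T$ ($r{\left(T,R \right)} = 2 \left(T + R\right) = 2 \left(R + T\right) = 2 R + 2 T$)
$S{\left(-176,2 \right)} - r{\left(1,b{\left(6 \right)} \right)} d 9 = 223 \left(-176\right) - \left(2 \cdot 6^{2} + 2 \cdot 1\right) 9 \cdot 9 = -39248 - \left(2 \cdot 36 + 2\right) 9 \cdot 9 = -39248 - \left(72 + 2\right) 9 \cdot 9 = -39248 - 74 \cdot 9 \cdot 9 = -39248 - 666 \cdot 9 = -39248 - 5994 = -45242$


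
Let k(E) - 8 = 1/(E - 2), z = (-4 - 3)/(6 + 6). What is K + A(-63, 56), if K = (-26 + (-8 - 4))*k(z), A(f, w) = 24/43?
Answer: -384880/1333 ≈ -288.73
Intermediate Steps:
A(f, w) = 24/43 (A(f, w) = 24*(1/43) = 24/43)
z = -7/12 ≈ -0.58333
k(E) = 8 + 1/(-2 + E) (k(E) = 8 + 1/(E - 2) = 8 + 1/(-2 + E))
K = -8968/31 (K = (-26 + (-8 - 4))*((-15 + 8*(-7/12))/(-2 - 7/12)) = (-26 - 12)*((-15 - 14/3)/(-31/12)) = -(-456)*(-59)/(31*3) = -38*236/31 = -8968/31 ≈ -289.29)
K + A(-63, 56) = -8968/31 + 24/43 = -384880/1333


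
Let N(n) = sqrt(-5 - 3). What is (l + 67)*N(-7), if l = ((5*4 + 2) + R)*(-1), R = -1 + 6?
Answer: 80*I*sqrt(2) ≈ 113.14*I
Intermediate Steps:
R = 5
N(n) = 2*I*sqrt(2) (N(n) = sqrt(-8) = 2*I*sqrt(2))
l = -27 (l = ((5*4 + 2) + 5)*(-1) = ((20 + 2) + 5)*(-1) = (22 + 5)*(-1) = 27*(-1) = -27)
(l + 67)*N(-7) = (-27 + 67)*(2*I*sqrt(2)) = 40*(2*I*sqrt(2)) = 80*I*sqrt(2)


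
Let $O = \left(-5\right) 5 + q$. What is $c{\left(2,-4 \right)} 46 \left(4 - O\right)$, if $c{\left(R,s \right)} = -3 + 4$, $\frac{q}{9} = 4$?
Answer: $-322$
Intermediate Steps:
$q = 36$ ($q = 9 \cdot 4 = 36$)
$c{\left(R,s \right)} = 1$
$O = 11$ ($O = \left(-5\right) 5 + 36 = -25 + 36 = 11$)
$c{\left(2,-4 \right)} 46 \left(4 - O\right) = 1 \cdot 46 \left(4 - 11\right) = 46 \left(4 - 11\right) = 46 \left(-7\right) = -322$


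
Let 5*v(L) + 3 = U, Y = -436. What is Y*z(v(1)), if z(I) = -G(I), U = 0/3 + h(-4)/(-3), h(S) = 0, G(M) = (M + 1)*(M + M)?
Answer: -5232/25 ≈ -209.28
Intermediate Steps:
G(M) = 2*M*(1 + M) (G(M) = (1 + M)*(2*M) = 2*M*(1 + M))
U = 0 (U = 0/3 + 0/(-3) = 0*(1/3) + 0*(-1/3) = 0 + 0 = 0)
v(L) = -3/5 (v(L) = -3/5 + (1/5)*0 = -3/5 + 0 = -3/5)
z(I) = -2*I*(1 + I)
Y*z(v(1)) = -(-872)*(-3)*(1 - 3/5)/5 = -(-872)*(-3)*2/(5*5) = -436*12/25 = -5232/25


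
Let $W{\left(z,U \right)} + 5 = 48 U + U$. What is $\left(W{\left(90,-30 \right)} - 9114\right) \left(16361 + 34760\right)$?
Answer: $-541320269$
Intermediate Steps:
$W{\left(z,U \right)} = -5 + 49 U$ ($W{\left(z,U \right)} = -5 + \left(48 U + U\right) = -5 + 49 U$)
$\left(W{\left(90,-30 \right)} - 9114\right) \left(16361 + 34760\right) = \left(\left(-5 + 49 \left(-30\right)\right) - 9114\right) \left(16361 + 34760\right) = \left(\left(-5 - 1470\right) - 9114\right) 51121 = \left(-1475 - 9114\right) 51121 = \left(-10589\right) 51121 = -541320269$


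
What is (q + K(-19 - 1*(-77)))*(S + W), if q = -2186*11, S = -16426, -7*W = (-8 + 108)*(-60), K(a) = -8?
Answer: 2621453028/7 ≈ 3.7449e+8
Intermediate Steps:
W = 6000/7 (W = -(-8 + 108)*(-60)/7 = -100*(-60)/7 = -1/7*(-6000) = 6000/7 ≈ 857.14)
q = -24046
(q + K(-19 - 1*(-77)))*(S + W) = (-24046 - 8)*(-16426 + 6000/7) = -24054*(-108982/7) = 2621453028/7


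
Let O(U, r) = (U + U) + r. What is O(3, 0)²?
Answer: 36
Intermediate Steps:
O(U, r) = r + 2*U (O(U, r) = 2*U + r = r + 2*U)
O(3, 0)² = (0 + 2*3)² = (0 + 6)² = 6² = 36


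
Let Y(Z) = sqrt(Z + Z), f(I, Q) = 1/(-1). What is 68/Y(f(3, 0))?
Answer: -34*I*sqrt(2) ≈ -48.083*I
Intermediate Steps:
f(I, Q) = -1
Y(Z) = sqrt(2)*sqrt(Z) (Y(Z) = sqrt(2*Z) = sqrt(2)*sqrt(Z))
68/Y(f(3, 0)) = 68/((sqrt(2)*sqrt(-1))) = 68/((sqrt(2)*I)) = 68/((I*sqrt(2))) = 68*(-I*sqrt(2)/2) = -34*I*sqrt(2)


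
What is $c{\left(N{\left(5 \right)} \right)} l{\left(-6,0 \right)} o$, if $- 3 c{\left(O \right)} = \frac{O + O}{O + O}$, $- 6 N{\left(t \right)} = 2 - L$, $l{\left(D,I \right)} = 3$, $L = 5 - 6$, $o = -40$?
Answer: $40$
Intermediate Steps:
$L = -1$ ($L = 5 - 6 = -1$)
$N{\left(t \right)} = - \frac{1}{2}$ ($N{\left(t \right)} = - \frac{2 - -1}{6} = - \frac{2 + 1}{6} = \left(- \frac{1}{6}\right) 3 = - \frac{1}{2}$)
$c{\left(O \right)} = - \frac{1}{3}$ ($c{\left(O \right)} = - \frac{\left(O + O\right) \frac{1}{O + O}}{3} = - \frac{2 O \frac{1}{2 O}}{3} = \left(- \frac{1}{3}\right) 1 = - \frac{1}{3}$)
$c{\left(N{\left(5 \right)} \right)} l{\left(-6,0 \right)} o = \left(- \frac{1}{3}\right) 3 \left(-40\right) = \left(-1\right) \left(-40\right) = 40$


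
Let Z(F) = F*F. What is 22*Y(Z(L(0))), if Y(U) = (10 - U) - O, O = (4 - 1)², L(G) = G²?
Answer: 22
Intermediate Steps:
O = 9 (O = 3² = 9)
Z(F) = F²
Y(U) = 1 - U (Y(U) = (10 - U) - 1*9 = (10 - U) - 9 = 1 - U)
22*Y(Z(L(0))) = 22*(1 - (0²)²) = 22*(1 - 1*0²) = 22*(1 - 1*0) = 22*(1 + 0) = 22*1 = 22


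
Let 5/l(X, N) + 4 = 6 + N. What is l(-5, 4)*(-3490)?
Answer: -8725/3 ≈ -2908.3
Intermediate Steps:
l(X, N) = 5/(2 + N) (l(X, N) = 5/(-4 + (6 + N)) = 5/(2 + N))
l(-5, 4)*(-3490) = (5/(2 + 4))*(-3490) = (5/6)*(-3490) = (5*(⅙))*(-3490) = (⅚)*(-3490) = -8725/3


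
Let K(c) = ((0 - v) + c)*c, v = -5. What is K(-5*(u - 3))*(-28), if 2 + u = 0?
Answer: -21000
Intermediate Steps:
u = -2 (u = -2 + 0 = -2)
K(c) = c*(5 + c) (K(c) = ((0 - 1*(-5)) + c)*c = ((0 + 5) + c)*c = (5 + c)*c = c*(5 + c))
K(-5*(u - 3))*(-28) = ((-5*(-2 - 3))*(5 - 5*(-2 - 3)))*(-28) = ((-5*(-5))*(5 - 5*(-5)))*(-28) = (25*(5 + 25))*(-28) = (25*30)*(-28) = 750*(-28) = -21000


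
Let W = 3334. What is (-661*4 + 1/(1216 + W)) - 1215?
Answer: -17558449/4550 ≈ -3859.0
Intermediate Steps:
(-661*4 + 1/(1216 + W)) - 1215 = (-661*4 + 1/(1216 + 3334)) - 1215 = (-2644 + 1/4550) - 1215 = -12030199/4550 - 1215 = -17558449/4550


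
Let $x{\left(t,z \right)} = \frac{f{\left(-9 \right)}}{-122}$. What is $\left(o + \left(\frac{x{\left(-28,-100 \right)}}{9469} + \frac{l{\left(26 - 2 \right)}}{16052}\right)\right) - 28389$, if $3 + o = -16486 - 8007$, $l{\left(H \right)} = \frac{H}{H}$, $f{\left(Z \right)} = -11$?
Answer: $- \frac{490338067076285}{9271779668} \approx -52885.0$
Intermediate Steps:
$x{\left(t,z \right)} = \frac{11}{122}$ ($x{\left(t,z \right)} = - \frac{11}{-122} = \left(-11\right) \left(- \frac{1}{122}\right) = \frac{11}{122}$)
$l{\left(H \right)} = 1$
$o = -24496$ ($o = -3 - 24493 = -24496$)
$\left(o + \left(\frac{x{\left(-28,-100 \right)}}{9469} + \frac{l{\left(26 - 2 \right)}}{16052}\right)\right) - 28389 = \left(-24496 + \left(\frac{11}{122 \cdot 9469} + 1 \cdot \frac{1}{16052}\right)\right) - 28389 = \left(-24496 + \left(\frac{11}{122} \cdot \frac{1}{9469} + 1 \cdot \frac{1}{16052}\right)\right) - 28389 = \left(-24496 + \left(\frac{11}{1155218} + \frac{1}{16052}\right)\right) - 28389 = \left(-24496 + \frac{665895}{9271779668}\right) - 28389 = - \frac{227121514081433}{9271779668} - 28389 = - \frac{490338067076285}{9271779668}$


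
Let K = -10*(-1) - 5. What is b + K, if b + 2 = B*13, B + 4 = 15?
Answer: 146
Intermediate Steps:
B = 11 (B = -4 + 15 = 11)
K = 5 (K = 10 - 5 = 5)
b = 141 (b = -2 + 11*13 = -2 + 143 = 141)
b + K = 141 + 5 = 146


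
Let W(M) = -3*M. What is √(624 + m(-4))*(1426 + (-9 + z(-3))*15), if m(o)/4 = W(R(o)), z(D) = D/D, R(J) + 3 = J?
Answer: 2612*√177 ≈ 34750.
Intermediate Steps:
R(J) = -3 + J
z(D) = 1
m(o) = 36 - 12*o (m(o) = 4*(-3*(-3 + o)) = 4*(9 - 3*o) = 36 - 12*o)
√(624 + m(-4))*(1426 + (-9 + z(-3))*15) = √(624 + (36 - 12*(-4)))*(1426 + (-9 + 1)*15) = √(624 + (36 + 48))*(1426 - 8*15) = √(624 + 84)*(1426 - 120) = √708*1306 = (2*√177)*1306 = 2612*√177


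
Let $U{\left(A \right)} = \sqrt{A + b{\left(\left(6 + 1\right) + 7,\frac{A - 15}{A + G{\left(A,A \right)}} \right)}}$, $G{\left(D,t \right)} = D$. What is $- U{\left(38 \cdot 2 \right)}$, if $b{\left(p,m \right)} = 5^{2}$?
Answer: $- \sqrt{101} \approx -10.05$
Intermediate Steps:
$b{\left(p,m \right)} = 25$
$U{\left(A \right)} = \sqrt{25 + A}$ ($U{\left(A \right)} = \sqrt{A + 25} = \sqrt{25 + A}$)
$- U{\left(38 \cdot 2 \right)} = - \sqrt{25 + 38 \cdot 2} = - \sqrt{25 + 76} = - \sqrt{101}$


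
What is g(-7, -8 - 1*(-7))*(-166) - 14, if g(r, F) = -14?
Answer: 2310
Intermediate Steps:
g(-7, -8 - 1*(-7))*(-166) - 14 = -14*(-166) - 14 = 2324 - 14 = 2310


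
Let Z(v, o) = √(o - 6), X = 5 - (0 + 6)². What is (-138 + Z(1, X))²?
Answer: (138 - I*√37)² ≈ 19007.0 - 1678.8*I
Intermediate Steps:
X = -31 (X = 5 - 1*6² = 5 - 1*36 = 5 - 36 = -31)
Z(v, o) = √(-6 + o)
(-138 + Z(1, X))² = (-138 + √(-6 - 31))² = (-138 + √(-37))² = (-138 + I*√37)²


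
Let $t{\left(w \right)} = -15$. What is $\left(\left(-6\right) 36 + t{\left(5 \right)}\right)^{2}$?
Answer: $53361$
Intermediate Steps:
$\left(\left(-6\right) 36 + t{\left(5 \right)}\right)^{2} = \left(\left(-6\right) 36 - 15\right)^{2} = \left(-216 - 15\right)^{2} = \left(-231\right)^{2} = 53361$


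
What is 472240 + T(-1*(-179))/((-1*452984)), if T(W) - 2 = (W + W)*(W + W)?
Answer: 106958517997/226492 ≈ 4.7224e+5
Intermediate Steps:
T(W) = 2 + 4*W² (T(W) = 2 + (W + W)*(W + W) = 2 + (2*W)*(2*W) = 2 + 4*W²)
472240 + T(-1*(-179))/((-1*452984)) = 472240 + (2 + 4*(-1*(-179))²)/((-1*452984)) = 472240 + (2 + 4*179²)/(-452984) = 472240 + (2 + 4*32041)*(-1/452984) = 472240 + (2 + 128164)*(-1/452984) = 472240 + 128166*(-1/452984) = 472240 - 64083/226492 = 106958517997/226492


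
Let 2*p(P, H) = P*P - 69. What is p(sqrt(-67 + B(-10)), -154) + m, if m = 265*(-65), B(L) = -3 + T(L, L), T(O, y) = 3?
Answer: -17293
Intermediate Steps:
B(L) = 0 (B(L) = -3 + 3 = 0)
m = -17225
p(P, H) = -69/2 + P**2/2 (p(P, H) = (P*P - 69)/2 = (P**2 - 69)/2 = (-69 + P**2)/2 = -69/2 + P**2/2)
p(sqrt(-67 + B(-10)), -154) + m = (-69/2 + (sqrt(-67 + 0))**2/2) - 17225 = (-69/2 + (sqrt(-67))**2/2) - 17225 = (-69/2 + (I*sqrt(67))**2/2) - 17225 = (-69/2 + (1/2)*(-67)) - 17225 = (-69/2 - 67/2) - 17225 = -68 - 17225 = -17293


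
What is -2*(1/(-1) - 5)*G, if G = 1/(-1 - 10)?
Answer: -12/11 ≈ -1.0909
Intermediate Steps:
G = -1/11 (G = 1/(-11) = -1/11 ≈ -0.090909)
-2*(1/(-1) - 5)*G = -2*(1/(-1) - 5)*(-1)/11 = -2*(1*(-1) - 5)*(-1)/11 = -2*(-1 - 5)*(-1)/11 = -2*(-6)*(-1)/11 = -(-12)*(-1)/11 = -1*12/11 = -12/11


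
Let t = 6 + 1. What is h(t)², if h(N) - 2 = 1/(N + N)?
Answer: 841/196 ≈ 4.2908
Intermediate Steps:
t = 7
h(N) = 2 + 1/(2*N) (h(N) = 2 + 1/(N + N) = 2 + 1/(2*N))
h(t)² = (2 + (½)/7)² = (2 + (½)*(⅐))² = (2 + 1/14)² = (29/14)² = 841/196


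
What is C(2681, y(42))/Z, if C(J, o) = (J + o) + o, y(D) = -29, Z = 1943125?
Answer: 2623/1943125 ≈ 0.0013499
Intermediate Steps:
C(J, o) = J + 2*o
C(2681, y(42))/Z = (2681 + 2*(-29))/1943125 = (2681 - 58)*(1/1943125) = 2623*(1/1943125) = 2623/1943125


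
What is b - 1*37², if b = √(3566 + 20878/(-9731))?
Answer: -1369 + 2*√84367448877/9731 ≈ -1309.3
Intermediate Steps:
b = 2*√84367448877/9731 (b = √(3566 + 20878*(-1/9731)) = √(3566 - 20878/9731) = √(34679868/9731) = 2*√84367448877/9731 ≈ 59.698)
b - 1*37² = 2*√84367448877/9731 - 1*37² = 2*√84367448877/9731 - 1*1369 = 2*√84367448877/9731 - 1369 = -1369 + 2*√84367448877/9731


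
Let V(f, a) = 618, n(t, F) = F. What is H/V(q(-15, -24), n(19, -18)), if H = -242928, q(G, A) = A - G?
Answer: -40488/103 ≈ -393.09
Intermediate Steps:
H/V(q(-15, -24), n(19, -18)) = -242928/618 = -242928*1/618 = -40488/103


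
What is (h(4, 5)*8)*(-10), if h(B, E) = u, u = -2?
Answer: 160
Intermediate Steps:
h(B, E) = -2
(h(4, 5)*8)*(-10) = -2*8*(-10) = -16*(-10) = 160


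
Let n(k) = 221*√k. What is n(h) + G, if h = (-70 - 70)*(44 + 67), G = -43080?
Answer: -43080 + 442*I*√3885 ≈ -43080.0 + 27550.0*I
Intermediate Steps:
h = -15540 (h = -140*111 = -15540)
n(h) + G = 221*√(-15540) - 43080 = 221*(2*I*√3885) - 43080 = 442*I*√3885 - 43080 = -43080 + 442*I*√3885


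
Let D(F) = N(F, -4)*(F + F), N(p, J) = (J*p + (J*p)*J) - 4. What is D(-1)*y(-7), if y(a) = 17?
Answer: 544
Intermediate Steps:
N(p, J) = -4 + J*p + p*J**2 (N(p, J) = (J*p + p*J**2) - 4 = -4 + J*p + p*J**2)
D(F) = 2*F*(-4 + 12*F) (D(F) = (-4 - 4*F + F*(-4)**2)*(F + F) = (-4 - 4*F + F*16)*(2*F) = (-4 - 4*F + 16*F)*(2*F) = (-4 + 12*F)*(2*F) = 2*F*(-4 + 12*F))
D(-1)*y(-7) = (8*(-1)*(-1 + 3*(-1)))*17 = (8*(-1)*(-1 - 3))*17 = (8*(-1)*(-4))*17 = 32*17 = 544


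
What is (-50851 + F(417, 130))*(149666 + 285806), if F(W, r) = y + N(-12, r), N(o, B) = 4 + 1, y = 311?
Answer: -22006577520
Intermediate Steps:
N(o, B) = 5
F(W, r) = 316 (F(W, r) = 311 + 5 = 316)
(-50851 + F(417, 130))*(149666 + 285806) = (-50851 + 316)*(149666 + 285806) = -50535*435472 = -22006577520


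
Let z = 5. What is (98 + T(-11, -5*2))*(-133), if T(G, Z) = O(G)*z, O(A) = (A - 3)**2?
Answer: -143374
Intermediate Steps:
O(A) = (-3 + A)**2
T(G, Z) = 5*(-3 + G)**2 (T(G, Z) = (-3 + G)**2*5 = 5*(-3 + G)**2)
(98 + T(-11, -5*2))*(-133) = (98 + 5*(-3 - 11)**2)*(-133) = (98 + 5*(-14)**2)*(-133) = (98 + 5*196)*(-133) = (98 + 980)*(-133) = 1078*(-133) = -143374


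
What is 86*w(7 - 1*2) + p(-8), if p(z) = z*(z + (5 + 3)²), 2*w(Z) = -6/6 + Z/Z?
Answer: -448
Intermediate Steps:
w(Z) = 0 (w(Z) = (-6/6 + Z/Z)/2 = (-6*⅙ + 1)/2 = (-1 + 1)/2 = (½)*0 = 0)
p(z) = z*(64 + z) (p(z) = z*(z + 8²) = z*(z + 64) = z*(64 + z))
86*w(7 - 1*2) + p(-8) = 86*0 - 8*(64 - 8) = 0 - 8*56 = 0 - 448 = -448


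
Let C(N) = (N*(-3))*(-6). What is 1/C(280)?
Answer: 1/5040 ≈ 0.00019841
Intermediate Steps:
C(N) = 18*N (C(N) = -3*N*(-6) = 18*N)
1/C(280) = 1/(18*280) = 1/5040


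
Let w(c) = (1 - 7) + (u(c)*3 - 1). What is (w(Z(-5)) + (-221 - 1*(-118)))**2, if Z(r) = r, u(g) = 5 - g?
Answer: 6400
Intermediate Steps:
w(c) = 8 - 3*c (w(c) = (1 - 7) + ((5 - c)*3 - 1) = -6 + ((15 - 3*c) - 1) = -6 + (14 - 3*c) = 8 - 3*c)
(w(Z(-5)) + (-221 - 1*(-118)))**2 = ((8 - 3*(-5)) + (-221 - 1*(-118)))**2 = ((8 + 15) + (-221 + 118))**2 = (23 - 103)**2 = (-80)**2 = 6400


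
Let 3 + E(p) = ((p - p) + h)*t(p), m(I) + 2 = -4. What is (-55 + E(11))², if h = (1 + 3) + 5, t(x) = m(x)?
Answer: 12544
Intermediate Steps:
m(I) = -6 (m(I) = -2 - 4 = -6)
t(x) = -6
h = 9 (h = 4 + 5 = 9)
E(p) = -57 (E(p) = -3 + ((p - p) + 9)*(-6) = -3 + (0 + 9)*(-6) = -3 + 9*(-6) = -3 - 54 = -57)
(-55 + E(11))² = (-55 - 57)² = (-112)² = 12544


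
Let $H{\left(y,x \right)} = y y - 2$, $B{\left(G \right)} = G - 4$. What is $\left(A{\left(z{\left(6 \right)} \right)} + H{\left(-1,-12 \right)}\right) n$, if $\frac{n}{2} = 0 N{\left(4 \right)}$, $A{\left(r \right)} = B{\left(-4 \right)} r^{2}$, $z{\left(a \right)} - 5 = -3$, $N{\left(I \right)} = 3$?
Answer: $0$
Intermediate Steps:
$B{\left(G \right)} = -4 + G$
$z{\left(a \right)} = 2$ ($z{\left(a \right)} = 5 - 3 = 2$)
$H{\left(y,x \right)} = -2 + y^{2}$ ($H{\left(y,x \right)} = y^{2} - 2 = -2 + y^{2}$)
$A{\left(r \right)} = - 8 r^{2}$ ($A{\left(r \right)} = \left(-4 - 4\right) r^{2} = - 8 r^{2}$)
$n = 0$ ($n = 2 \cdot 0 \cdot 3 = 2 \cdot 0 = 0$)
$\left(A{\left(z{\left(6 \right)} \right)} + H{\left(-1,-12 \right)}\right) n = \left(- 8 \cdot 2^{2} - \left(2 - \left(-1\right)^{2}\right)\right) 0 = \left(\left(-8\right) 4 + \left(-2 + 1\right)\right) 0 = \left(-32 - 1\right) 0 = \left(-33\right) 0 = 0$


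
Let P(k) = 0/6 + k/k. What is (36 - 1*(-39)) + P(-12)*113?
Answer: 188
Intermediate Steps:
P(k) = 1 (P(k) = 0*(⅙) + 1 = 0 + 1 = 1)
(36 - 1*(-39)) + P(-12)*113 = (36 - 1*(-39)) + 1*113 = (36 + 39) + 113 = 75 + 113 = 188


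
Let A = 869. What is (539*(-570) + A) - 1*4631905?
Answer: -4938266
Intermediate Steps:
(539*(-570) + A) - 1*4631905 = (539*(-570) + 869) - 1*4631905 = (-307230 + 869) - 4631905 = -306361 - 4631905 = -4938266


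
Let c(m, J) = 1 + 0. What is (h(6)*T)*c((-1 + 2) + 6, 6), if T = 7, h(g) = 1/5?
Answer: 7/5 ≈ 1.4000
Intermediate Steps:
h(g) = 1/5
c(m, J) = 1
(h(6)*T)*c((-1 + 2) + 6, 6) = ((1/5)*7)*1 = (7/5)*1 = 7/5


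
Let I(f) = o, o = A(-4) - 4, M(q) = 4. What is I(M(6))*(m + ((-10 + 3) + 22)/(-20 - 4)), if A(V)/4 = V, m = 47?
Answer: -1855/2 ≈ -927.50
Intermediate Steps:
A(V) = 4*V
o = -20 (o = 4*(-4) - 4 = -16 - 4 = -20)
I(f) = -20
I(M(6))*(m + ((-10 + 3) + 22)/(-20 - 4)) = -20*(47 + ((-10 + 3) + 22)/(-20 - 4)) = -20*(47 + (-7 + 22)/(-24)) = -20*(47 + 15*(-1/24)) = -20*(47 - 5/8) = -20*371/8 = -1855/2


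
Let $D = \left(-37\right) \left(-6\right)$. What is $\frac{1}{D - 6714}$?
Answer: $- \frac{1}{6492} \approx -0.00015404$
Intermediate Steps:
$D = 222$
$\frac{1}{D - 6714} = \frac{1}{222 - 6714} = \frac{1}{-6492} = - \frac{1}{6492}$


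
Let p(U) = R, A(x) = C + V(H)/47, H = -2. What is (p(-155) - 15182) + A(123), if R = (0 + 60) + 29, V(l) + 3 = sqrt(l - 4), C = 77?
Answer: -705755/47 + I*sqrt(6)/47 ≈ -15016.0 + 0.052117*I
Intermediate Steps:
V(l) = -3 + sqrt(-4 + l) (V(l) = -3 + sqrt(l - 4) = -3 + sqrt(-4 + l))
A(x) = 3616/47 + I*sqrt(6)/47 (A(x) = 77 + (-3 + sqrt(-4 - 2))/47 = 77 + (-3 + sqrt(-6))*(1/47) = 77 + (-3 + I*sqrt(6))*(1/47) = 77 + (-3/47 + I*sqrt(6)/47) = 3616/47 + I*sqrt(6)/47)
R = 89 (R = 60 + 29 = 89)
p(U) = 89
(p(-155) - 15182) + A(123) = (89 - 15182) + (3616/47 + I*sqrt(6)/47) = -15093 + (3616/47 + I*sqrt(6)/47) = -705755/47 + I*sqrt(6)/47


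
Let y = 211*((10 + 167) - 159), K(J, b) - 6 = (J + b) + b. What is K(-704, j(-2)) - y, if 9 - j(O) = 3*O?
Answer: -4466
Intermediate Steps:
j(O) = 9 - 3*O
K(J, b) = 6 + J + 2*b (K(J, b) = 6 + ((J + b) + b) = 6 + (J + 2*b) = 6 + J + 2*b)
y = 3798 (y = 211*(177 - 159) = 211*18 = 3798)
K(-704, j(-2)) - y = (6 - 704 + 2*(9 - 3*(-2))) - 1*3798 = (6 - 704 + 2*(9 + 6)) - 3798 = (6 - 704 + 2*15) - 3798 = (6 - 704 + 30) - 3798 = -668 - 3798 = -4466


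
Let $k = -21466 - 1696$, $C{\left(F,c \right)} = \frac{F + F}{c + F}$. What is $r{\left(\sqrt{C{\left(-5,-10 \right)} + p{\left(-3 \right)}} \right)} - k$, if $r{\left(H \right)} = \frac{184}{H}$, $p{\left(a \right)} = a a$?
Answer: $23162 + \frac{184 \sqrt{87}}{29} \approx 23221.0$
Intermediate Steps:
$C{\left(F,c \right)} = \frac{2 F}{F + c}$
$k = -23162$ ($k = -21466 - 1696 = -23162$)
$p{\left(a \right)} = a^{2}$
$r{\left(\sqrt{C{\left(-5,-10 \right)} + p{\left(-3 \right)}} \right)} - k = \frac{184}{\sqrt{2 \left(-5\right) \frac{1}{-5 - 10} + \left(-3\right)^{2}}} - -23162 = \frac{184}{\sqrt{2 \left(-5\right) \frac{1}{-15} + 9}} + 23162 = \frac{184}{\sqrt{2 \left(-5\right) \left(- \frac{1}{15}\right) + 9}} + 23162 = \frac{184}{\sqrt{\frac{2}{3} + 9}} + 23162 = \frac{184}{\sqrt{\frac{29}{3}}} + 23162 = \frac{184}{\frac{1}{3} \sqrt{87}} + 23162 = 184 \frac{\sqrt{87}}{29} + 23162 = \frac{184 \sqrt{87}}{29} + 23162 = 23162 + \frac{184 \sqrt{87}}{29}$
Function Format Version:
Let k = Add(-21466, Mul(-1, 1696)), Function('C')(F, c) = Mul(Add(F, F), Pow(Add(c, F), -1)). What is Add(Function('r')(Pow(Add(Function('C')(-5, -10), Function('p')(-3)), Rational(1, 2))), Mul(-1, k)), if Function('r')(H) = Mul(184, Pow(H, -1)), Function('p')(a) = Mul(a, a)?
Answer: Add(23162, Mul(Rational(184, 29), Pow(87, Rational(1, 2)))) ≈ 23221.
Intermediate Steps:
Function('C')(F, c) = Mul(2, F, Pow(Add(F, c), -1)) (Function('C')(F, c) = Mul(Mul(2, F), Pow(Add(F, c), -1)) = Mul(2, F, Pow(Add(F, c), -1)))
k = -23162 (k = Add(-21466, -1696) = -23162)
Function('p')(a) = Pow(a, 2)
Add(Function('r')(Pow(Add(Function('C')(-5, -10), Function('p')(-3)), Rational(1, 2))), Mul(-1, k)) = Add(Mul(184, Pow(Pow(Add(Mul(2, -5, Pow(Add(-5, -10), -1)), Pow(-3, 2)), Rational(1, 2)), -1)), Mul(-1, -23162)) = Add(Mul(184, Pow(Pow(Add(Mul(2, -5, Pow(-15, -1)), 9), Rational(1, 2)), -1)), 23162) = Add(Mul(184, Pow(Pow(Add(Mul(2, -5, Rational(-1, 15)), 9), Rational(1, 2)), -1)), 23162) = Add(Mul(184, Pow(Pow(Add(Rational(2, 3), 9), Rational(1, 2)), -1)), 23162) = Add(Mul(184, Pow(Pow(Rational(29, 3), Rational(1, 2)), -1)), 23162) = Add(Mul(184, Pow(Mul(Rational(1, 3), Pow(87, Rational(1, 2))), -1)), 23162) = Add(Mul(184, Mul(Rational(1, 29), Pow(87, Rational(1, 2)))), 23162) = Add(Mul(Rational(184, 29), Pow(87, Rational(1, 2))), 23162) = Add(23162, Mul(Rational(184, 29), Pow(87, Rational(1, 2))))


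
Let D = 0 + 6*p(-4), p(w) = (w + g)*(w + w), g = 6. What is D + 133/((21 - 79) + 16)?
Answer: -595/6 ≈ -99.167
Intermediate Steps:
p(w) = 2*w*(6 + w) (p(w) = (w + 6)*(w + w) = (6 + w)*(2*w) = 2*w*(6 + w))
D = -96 (D = 0 + 6*(2*(-4)*(6 - 4)) = 0 + 6*(2*(-4)*2) = 0 + 6*(-16) = 0 - 96 = -96)
D + 133/((21 - 79) + 16) = -96 + 133/((21 - 79) + 16) = -96 + 133/(-58 + 16) = -96 + 133/(-42) = -96 - 1/42*133 = -96 - 19/6 = -595/6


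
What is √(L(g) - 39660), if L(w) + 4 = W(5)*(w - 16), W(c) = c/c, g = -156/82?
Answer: I*√66705278/41 ≈ 199.2*I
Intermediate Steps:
g = -78/41 (g = -156*1/82 = -78/41 ≈ -1.9024)
W(c) = 1
L(w) = -20 + w (L(w) = -4 + 1*(w - 16) = -4 + 1*(-16 + w) = -4 + (-16 + w) = -20 + w)
√(L(g) - 39660) = √((-20 - 78/41) - 39660) = √(-898/41 - 39660) = √(-1626958/41) = I*√66705278/41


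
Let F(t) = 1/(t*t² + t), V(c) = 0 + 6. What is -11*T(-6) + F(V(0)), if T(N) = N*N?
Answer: -87911/222 ≈ -396.00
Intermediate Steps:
T(N) = N²
V(c) = 6
F(t) = 1/(t + t³) (F(t) = 1/(t³ + t) = 1/(t + t³))
-11*T(-6) + F(V(0)) = -11*(-6)² + 1/(6 + 6³) = -11*36 + 1/(6 + 216) = -396 + 1/222 = -87911/222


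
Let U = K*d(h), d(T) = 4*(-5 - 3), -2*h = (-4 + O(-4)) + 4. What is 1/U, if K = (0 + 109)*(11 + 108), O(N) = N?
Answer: -1/415072 ≈ -2.4092e-6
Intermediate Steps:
h = 2 (h = -((-4 - 4) + 4)/2 = -(-8 + 4)/2 = -½*(-4) = 2)
d(T) = -32 (d(T) = 4*(-8) = -32)
K = 12971 (K = 109*119 = 12971)
U = -415072 (U = 12971*(-32) = -415072)
1/U = 1/(-415072) = -1/415072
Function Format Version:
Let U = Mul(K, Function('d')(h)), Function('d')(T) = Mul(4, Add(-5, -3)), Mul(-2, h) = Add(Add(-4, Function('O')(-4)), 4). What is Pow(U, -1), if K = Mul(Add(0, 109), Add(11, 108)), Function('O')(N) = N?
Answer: Rational(-1, 415072) ≈ -2.4092e-6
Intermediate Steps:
h = 2 (h = Mul(Rational(-1, 2), Add(Add(-4, -4), 4)) = Mul(Rational(-1, 2), Add(-8, 4)) = Mul(Rational(-1, 2), -4) = 2)
Function('d')(T) = -32 (Function('d')(T) = Mul(4, -8) = -32)
K = 12971 (K = Mul(109, 119) = 12971)
U = -415072 (U = Mul(12971, -32) = -415072)
Pow(U, -1) = Pow(-415072, -1) = Rational(-1, 415072)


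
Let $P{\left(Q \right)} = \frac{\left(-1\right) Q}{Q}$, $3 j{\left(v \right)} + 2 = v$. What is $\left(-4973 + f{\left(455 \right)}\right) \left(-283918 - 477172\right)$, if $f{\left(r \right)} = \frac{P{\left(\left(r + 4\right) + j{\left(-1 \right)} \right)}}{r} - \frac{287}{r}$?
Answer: $\frac{344469790654}{91} \approx 3.7854 \cdot 10^{9}$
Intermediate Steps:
$j{\left(v \right)} = - \frac{2}{3} + \frac{v}{3}$
$P{\left(Q \right)} = -1$
$f{\left(r \right)} = - \frac{288}{r}$ ($f{\left(r \right)} = - \frac{1}{r} - \frac{287}{r} = - \frac{288}{r}$)
$\left(-4973 + f{\left(455 \right)}\right) \left(-283918 - 477172\right) = \left(-4973 - \frac{288}{455}\right) \left(-283918 - 477172\right) = \left(-4973 - \frac{288}{455}\right) \left(-761090\right) = \left(- \frac{2263003}{455}\right) \left(-761090\right) = \frac{344469790654}{91}$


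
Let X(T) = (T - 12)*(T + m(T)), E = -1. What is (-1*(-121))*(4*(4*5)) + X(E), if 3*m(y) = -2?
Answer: 29105/3 ≈ 9701.7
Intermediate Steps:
m(y) = -2/3 (m(y) = (1/3)*(-2) = -2/3)
X(T) = (-12 + T)*(-2/3 + T) (X(T) = (T - 12)*(T - 2/3) = (-12 + T)*(-2/3 + T))
(-1*(-121))*(4*(4*5)) + X(E) = (-1*(-121))*(4*(4*5)) + (8 + (-1)**2 - 38/3*(-1)) = 121*(4*20) + (8 + 1 + 38/3) = 121*80 + 65/3 = 9680 + 65/3 = 29105/3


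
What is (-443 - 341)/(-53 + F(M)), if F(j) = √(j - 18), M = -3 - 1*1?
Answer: 41552/2831 + 784*I*√22/2831 ≈ 14.678 + 1.2989*I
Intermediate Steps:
M = -4 (M = -3 - 1 = -4)
F(j) = √(-18 + j)
(-443 - 341)/(-53 + F(M)) = (-443 - 341)/(-53 + √(-18 - 4)) = -784/(-53 + √(-22)) = -784/(-53 + I*√22)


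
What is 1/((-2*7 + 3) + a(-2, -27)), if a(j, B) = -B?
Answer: 1/16 ≈ 0.062500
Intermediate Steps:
1/((-2*7 + 3) + a(-2, -27)) = 1/((-2*7 + 3) - 1*(-27)) = 1/((-14 + 3) + 27) = 1/(-11 + 27) = 1/16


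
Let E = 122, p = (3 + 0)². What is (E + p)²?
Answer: 17161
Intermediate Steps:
p = 9 (p = 3² = 9)
(E + p)² = (122 + 9)² = 131² = 17161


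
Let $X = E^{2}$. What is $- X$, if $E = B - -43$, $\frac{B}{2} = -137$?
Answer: $-53361$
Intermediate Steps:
$B = -274$ ($B = 2 \left(-137\right) = -274$)
$E = -231$ ($E = -274 - -43 = -274 + 43 = -231$)
$X = 53361$ ($X = \left(-231\right)^{2} = 53361$)
$- X = \left(-1\right) 53361 = -53361$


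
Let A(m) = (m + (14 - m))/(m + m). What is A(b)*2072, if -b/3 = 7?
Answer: -2072/3 ≈ -690.67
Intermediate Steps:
b = -21 (b = -3*7 = -21)
A(m) = 7/m (A(m) = 14/((2*m)) = 14*(1/(2*m)) = 7/m)
A(b)*2072 = (7/(-21))*2072 = (7*(-1/21))*2072 = -⅓*2072 = -2072/3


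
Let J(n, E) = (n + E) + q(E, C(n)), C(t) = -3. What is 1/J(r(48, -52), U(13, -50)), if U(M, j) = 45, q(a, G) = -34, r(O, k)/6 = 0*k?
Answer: 1/11 ≈ 0.090909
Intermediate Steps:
r(O, k) = 0 (r(O, k) = 6*(0*k) = 6*0 = 0)
J(n, E) = -34 + E + n (J(n, E) = (n + E) - 34 = (E + n) - 34 = -34 + E + n)
1/J(r(48, -52), U(13, -50)) = 1/(-34 + 45 + 0) = 1/11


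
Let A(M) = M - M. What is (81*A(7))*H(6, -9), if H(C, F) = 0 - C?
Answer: 0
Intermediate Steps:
H(C, F) = -C
A(M) = 0
(81*A(7))*H(6, -9) = (81*0)*(-1*6) = 0*(-6) = 0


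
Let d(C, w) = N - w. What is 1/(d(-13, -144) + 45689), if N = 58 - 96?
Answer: 1/45795 ≈ 2.1836e-5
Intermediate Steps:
N = -38
d(C, w) = -38 - w
1/(d(-13, -144) + 45689) = 1/((-38 - 1*(-144)) + 45689) = 1/((-38 + 144) + 45689) = 1/(106 + 45689) = 1/45795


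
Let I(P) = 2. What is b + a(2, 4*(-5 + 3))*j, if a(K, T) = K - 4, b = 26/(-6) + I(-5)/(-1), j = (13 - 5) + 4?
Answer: -91/3 ≈ -30.333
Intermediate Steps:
j = 12 (j = 8 + 4 = 12)
b = -19/3 (b = 26/(-6) + 2/(-1) = 26*(-⅙) + 2*(-1) = -13/3 - 2 = -19/3 ≈ -6.3333)
a(K, T) = -4 + K
b + a(2, 4*(-5 + 3))*j = -19/3 + (-4 + 2)*12 = -19/3 - 2*12 = -19/3 - 24 = -91/3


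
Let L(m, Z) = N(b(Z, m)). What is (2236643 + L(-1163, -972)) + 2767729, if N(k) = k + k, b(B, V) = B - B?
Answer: 5004372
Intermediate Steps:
b(B, V) = 0
N(k) = 2*k
L(m, Z) = 0 (L(m, Z) = 2*0 = 0)
(2236643 + L(-1163, -972)) + 2767729 = (2236643 + 0) + 2767729 = 2236643 + 2767729 = 5004372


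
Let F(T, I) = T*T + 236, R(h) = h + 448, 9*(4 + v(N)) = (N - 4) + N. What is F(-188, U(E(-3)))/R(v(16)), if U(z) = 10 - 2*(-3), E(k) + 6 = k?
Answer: 80055/1006 ≈ 79.578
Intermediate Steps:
E(k) = -6 + k
v(N) = -40/9 + 2*N/9 (v(N) = -4 + ((N - 4) + N)/9 = -4 + ((-4 + N) + N)/9 = -4 + (-4 + 2*N)/9 = -4 + (-4/9 + 2*N/9) = -40/9 + 2*N/9)
R(h) = 448 + h
U(z) = 16 (U(z) = 10 - 1*(-6) = 10 + 6 = 16)
F(T, I) = 236 + T**2 (F(T, I) = T**2 + 236 = 236 + T**2)
F(-188, U(E(-3)))/R(v(16)) = (236 + (-188)**2)/(448 + (-40/9 + (2/9)*16)) = (236 + 35344)/(448 + (-40/9 + 32/9)) = 35580/(448 - 8/9) = 35580/(4024/9) = 35580*(9/4024) = 80055/1006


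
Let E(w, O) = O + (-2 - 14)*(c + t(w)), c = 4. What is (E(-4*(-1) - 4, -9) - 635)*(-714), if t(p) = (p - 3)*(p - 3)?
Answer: 608328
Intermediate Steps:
t(p) = (-3 + p)**2 (t(p) = (-3 + p)*(-3 + p) = (-3 + p)**2)
E(w, O) = -64 + O - 16*(-3 + w)**2 (E(w, O) = O + (-2 - 14)*(4 + (-3 + w)**2) = O - 16*(4 + (-3 + w)**2) = O + (-64 - 16*(-3 + w)**2) = -64 + O - 16*(-3 + w)**2)
(E(-4*(-1) - 4, -9) - 635)*(-714) = ((-64 - 9 - 16*(-3 + (-4*(-1) - 4))**2) - 635)*(-714) = ((-64 - 9 - 16*(-3 + (4 - 4))**2) - 635)*(-714) = ((-64 - 9 - 16*(-3 + 0)**2) - 635)*(-714) = ((-64 - 9 - 16*(-3)**2) - 635)*(-714) = ((-64 - 9 - 16*9) - 635)*(-714) = ((-64 - 9 - 144) - 635)*(-714) = (-217 - 635)*(-714) = -852*(-714) = 608328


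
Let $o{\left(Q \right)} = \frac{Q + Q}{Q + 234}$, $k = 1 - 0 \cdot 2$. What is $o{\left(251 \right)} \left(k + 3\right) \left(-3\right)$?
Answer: $- \frac{6024}{485} \approx -12.421$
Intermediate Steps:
$k = 1$ ($k = 1 - 0 = 1 + 0 = 1$)
$o{\left(Q \right)} = \frac{2 Q}{234 + Q}$
$o{\left(251 \right)} \left(k + 3\right) \left(-3\right) = 2 \cdot 251 \frac{1}{234 + 251} \left(1 + 3\right) \left(-3\right) = 2 \cdot 251 \cdot \frac{1}{485} \cdot 4 \left(-3\right) = 2 \cdot 251 \cdot \frac{1}{485} \left(-12\right) = \frac{502}{485} \left(-12\right) = - \frac{6024}{485}$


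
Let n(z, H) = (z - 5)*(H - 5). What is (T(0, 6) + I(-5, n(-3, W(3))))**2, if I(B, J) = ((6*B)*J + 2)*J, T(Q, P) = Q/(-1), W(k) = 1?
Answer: 939790336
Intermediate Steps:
T(Q, P) = -Q (T(Q, P) = Q*(-1) = -Q)
n(z, H) = (-5 + H)*(-5 + z) (n(z, H) = (-5 + z)*(-5 + H) = (-5 + H)*(-5 + z))
I(B, J) = J*(2 + 6*B*J) (I(B, J) = (6*B*J + 2)*J = (2 + 6*B*J)*J = J*(2 + 6*B*J))
(T(0, 6) + I(-5, n(-3, W(3))))**2 = (-1*0 + 2*(25 - 5*1 - 5*(-3) + 1*(-3))*(1 + 3*(-5)*(25 - 5*1 - 5*(-3) + 1*(-3))))**2 = (0 + 2*(25 - 5 + 15 - 3)*(1 + 3*(-5)*(25 - 5 + 15 - 3)))**2 = (0 + 2*32*(1 + 3*(-5)*32))**2 = (0 + 2*32*(1 - 480))**2 = (0 + 2*32*(-479))**2 = (0 - 30656)**2 = (-30656)**2 = 939790336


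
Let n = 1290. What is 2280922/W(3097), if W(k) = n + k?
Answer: 2280922/4387 ≈ 519.93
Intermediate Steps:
W(k) = 1290 + k
2280922/W(3097) = 2280922/(1290 + 3097) = 2280922/4387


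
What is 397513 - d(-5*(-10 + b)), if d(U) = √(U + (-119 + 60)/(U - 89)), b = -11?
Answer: 397513 - √1621/4 ≈ 3.9750e+5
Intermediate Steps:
d(U) = √(U - 59/(-89 + U))
397513 - d(-5*(-10 + b)) = 397513 - √((-59 + (-5*(-10 - 11))*(-89 - 5*(-10 - 11)))/(-89 - 5*(-10 - 11))) = 397513 - √((-59 + (-5*(-21))*(-89 - 5*(-21)))/(-89 - 5*(-21))) = 397513 - √((-59 + 105*(-89 + 105))/(-89 + 105)) = 397513 - √((-59 + 105*16)/16) = 397513 - √((-59 + 1680)/16) = 397513 - √((1/16)*1621) = 397513 - √(1621/16) = 397513 - √1621/4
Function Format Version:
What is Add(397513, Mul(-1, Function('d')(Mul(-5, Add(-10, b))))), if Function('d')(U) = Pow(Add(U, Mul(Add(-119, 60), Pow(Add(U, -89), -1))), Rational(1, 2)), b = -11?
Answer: Add(397513, Mul(Rational(-1, 4), Pow(1621, Rational(1, 2)))) ≈ 3.9750e+5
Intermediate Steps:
Function('d')(U) = Pow(Add(U, Mul(-59, Pow(Add(-89, U), -1))), Rational(1, 2))
Add(397513, Mul(-1, Function('d')(Mul(-5, Add(-10, b))))) = Add(397513, Mul(-1, Pow(Mul(Pow(Add(-89, Mul(-5, Add(-10, -11))), -1), Add(-59, Mul(Mul(-5, Add(-10, -11)), Add(-89, Mul(-5, Add(-10, -11)))))), Rational(1, 2)))) = Add(397513, Mul(-1, Pow(Mul(Pow(Add(-89, Mul(-5, -21)), -1), Add(-59, Mul(Mul(-5, -21), Add(-89, Mul(-5, -21))))), Rational(1, 2)))) = Add(397513, Mul(-1, Pow(Mul(Pow(Add(-89, 105), -1), Add(-59, Mul(105, Add(-89, 105)))), Rational(1, 2)))) = Add(397513, Mul(-1, Pow(Mul(Pow(16, -1), Add(-59, Mul(105, 16))), Rational(1, 2)))) = Add(397513, Mul(-1, Pow(Mul(Rational(1, 16), Add(-59, 1680)), Rational(1, 2)))) = Add(397513, Mul(-1, Pow(Mul(Rational(1, 16), 1621), Rational(1, 2)))) = Add(397513, Mul(-1, Pow(Rational(1621, 16), Rational(1, 2)))) = Add(397513, Mul(-1, Mul(Rational(1, 4), Pow(1621, Rational(1, 2))))) = Add(397513, Mul(Rational(-1, 4), Pow(1621, Rational(1, 2))))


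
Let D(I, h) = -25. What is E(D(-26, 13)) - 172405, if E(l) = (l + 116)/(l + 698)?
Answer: -116028474/673 ≈ -1.7240e+5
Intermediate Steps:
E(l) = (116 + l)/(698 + l)
E(D(-26, 13)) - 172405 = (116 - 25)/(698 - 25) - 172405 = 91/673 - 172405 = -116028474/673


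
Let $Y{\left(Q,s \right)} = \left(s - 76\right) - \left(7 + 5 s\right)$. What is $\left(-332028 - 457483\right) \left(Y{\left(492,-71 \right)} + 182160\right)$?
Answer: $-143976015471$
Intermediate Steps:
$Y{\left(Q,s \right)} = -83 - 4 s$ ($Y{\left(Q,s \right)} = \left(-76 + s\right) - \left(7 + 5 s\right) = -83 - 4 s$)
$\left(-332028 - 457483\right) \left(Y{\left(492,-71 \right)} + 182160\right) = \left(-332028 - 457483\right) \left(\left(-83 - -284\right) + 182160\right) = - 789511 \left(\left(-83 + 284\right) + 182160\right) = - 789511 \left(201 + 182160\right) = \left(-789511\right) 182361 = -143976015471$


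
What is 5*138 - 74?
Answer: 616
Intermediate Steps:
5*138 - 74 = 690 - 74 = 616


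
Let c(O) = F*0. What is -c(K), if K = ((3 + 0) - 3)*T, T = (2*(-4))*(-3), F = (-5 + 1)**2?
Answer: 0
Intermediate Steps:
F = 16 (F = (-4)**2 = 16)
T = 24 (T = -8*(-3) = 24)
K = 0 (K = ((3 + 0) - 3)*24 = (3 - 3)*24 = 0*24 = 0)
c(O) = 0 (c(O) = 16*0 = 0)
-c(K) = -1*0 = 0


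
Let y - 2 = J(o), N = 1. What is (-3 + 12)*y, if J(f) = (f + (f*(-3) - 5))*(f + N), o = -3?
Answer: 0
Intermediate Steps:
J(f) = (1 + f)*(-5 - 2*f) (J(f) = (f + (f*(-3) - 5))*(f + 1) = (f + (-3*f - 5))*(1 + f) = (f + (-5 - 3*f))*(1 + f) = (-5 - 2*f)*(1 + f) = (1 + f)*(-5 - 2*f))
y = 0 (y = 2 + (-5 - 7*(-3) - 2*(-3)²) = 2 + (-5 + 21 - 2*9) = 2 + (-5 + 21 - 18) = 2 - 2 = 0)
(-3 + 12)*y = (-3 + 12)*0 = 9*0 = 0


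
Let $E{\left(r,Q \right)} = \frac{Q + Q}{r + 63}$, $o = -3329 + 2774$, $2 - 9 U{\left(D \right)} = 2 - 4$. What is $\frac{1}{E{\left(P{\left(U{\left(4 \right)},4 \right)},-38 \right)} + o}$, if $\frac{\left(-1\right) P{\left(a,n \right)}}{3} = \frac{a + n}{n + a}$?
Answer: $- \frac{15}{8344} \approx -0.0017977$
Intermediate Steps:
$U{\left(D \right)} = \frac{4}{9}$ ($U{\left(D \right)} = \frac{2}{9} - \frac{2 - 4}{9} = \frac{2}{9} - - \frac{2}{9} = \frac{2}{9} + \frac{2}{9} = \frac{4}{9}$)
$P{\left(a,n \right)} = -3$ ($P{\left(a,n \right)} = - 3 \frac{a + n}{n + a} = - 3 \frac{a + n}{a + n} = \left(-3\right) 1 = -3$)
$o = -555$
$E{\left(r,Q \right)} = \frac{2 Q}{63 + r}$
$\frac{1}{E{\left(P{\left(U{\left(4 \right)},4 \right)},-38 \right)} + o} = \frac{1}{2 \left(-38\right) \frac{1}{63 - 3} - 555} = \frac{1}{2 \left(-38\right) \frac{1}{60} - 555} = \frac{1}{- \frac{19}{15} - 555} = \frac{1}{- \frac{8344}{15}} = - \frac{15}{8344}$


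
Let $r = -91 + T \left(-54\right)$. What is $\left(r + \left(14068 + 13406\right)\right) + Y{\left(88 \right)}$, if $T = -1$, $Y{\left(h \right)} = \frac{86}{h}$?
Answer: $\frac{1207271}{44} \approx 27438.0$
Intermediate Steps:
$r = -37$ ($r = -91 - -54 = -91 + 54 = -37$)
$\left(r + \left(14068 + 13406\right)\right) + Y{\left(88 \right)} = \left(-37 + \left(14068 + 13406\right)\right) + \frac{86}{88} = \left(-37 + 27474\right) + 86 \cdot \frac{1}{88} = 27437 + \frac{43}{44} = \frac{1207271}{44}$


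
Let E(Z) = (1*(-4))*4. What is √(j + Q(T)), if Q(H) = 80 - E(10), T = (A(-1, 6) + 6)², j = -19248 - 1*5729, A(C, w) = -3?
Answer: I*√24881 ≈ 157.74*I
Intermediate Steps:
E(Z) = -16 (E(Z) = -4*4 = -16)
j = -24977 (j = -19248 - 5729 = -24977)
T = 9 (T = (-3 + 6)² = 3² = 9)
Q(H) = 96 (Q(H) = 80 - 1*(-16) = 80 + 16 = 96)
√(j + Q(T)) = √(-24977 + 96) = √(-24881) = I*√24881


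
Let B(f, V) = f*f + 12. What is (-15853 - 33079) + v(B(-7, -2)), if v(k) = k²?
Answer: -45211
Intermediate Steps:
B(f, V) = 12 + f² (B(f, V) = f² + 12 = 12 + f²)
(-15853 - 33079) + v(B(-7, -2)) = (-15853 - 33079) + (12 + (-7)²)² = -48932 + (12 + 49)² = -48932 + 61² = -48932 + 3721 = -45211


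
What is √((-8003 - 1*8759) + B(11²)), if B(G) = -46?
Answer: 2*I*√4202 ≈ 129.65*I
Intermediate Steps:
√((-8003 - 1*8759) + B(11²)) = √((-8003 - 1*8759) - 46) = √((-8003 - 8759) - 46) = √(-16762 - 46) = √(-16808) = 2*I*√4202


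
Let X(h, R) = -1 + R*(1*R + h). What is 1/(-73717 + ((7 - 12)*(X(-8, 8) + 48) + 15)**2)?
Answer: -1/25317 ≈ -3.9499e-5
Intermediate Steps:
X(h, R) = -1 + R*(R + h)
1/(-73717 + ((7 - 12)*(X(-8, 8) + 48) + 15)**2) = 1/(-73717 + ((7 - 12)*((-1 + 8**2 + 8*(-8)) + 48) + 15)**2) = 1/(-73717 + (-5*((-1 + 64 - 64) + 48) + 15)**2) = 1/(-73717 + (-5*(-1 + 48) + 15)**2) = 1/(-73717 + (-5*47 + 15)**2) = 1/(-73717 + (-235 + 15)**2) = 1/(-73717 + (-220)**2) = 1/(-73717 + 48400) = 1/(-25317) = -1/25317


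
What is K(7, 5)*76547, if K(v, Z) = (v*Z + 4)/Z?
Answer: 2985333/5 ≈ 5.9707e+5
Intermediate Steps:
K(v, Z) = (4 + Z*v)/Z (K(v, Z) = (Z*v + 4)/Z = (4 + Z*v)/Z)
K(7, 5)*76547 = (7 + 4/5)*76547 = (7 + 4*(⅕))*76547 = (7 + ⅘)*76547 = (39/5)*76547 = 2985333/5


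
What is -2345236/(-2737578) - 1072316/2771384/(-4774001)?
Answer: 554086765628592737/646781644222905642 ≈ 0.85668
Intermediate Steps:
-2345236/(-2737578) - 1072316/2771384/(-4774001) = -2345236*(-1/2737578) - 1072316*1/2771384*(-1/4774001) = 1172618/1368789 - 38297/98978*(-1/4774001) = 1172618/1368789 + 38297/472521070978 = 554086765628592737/646781644222905642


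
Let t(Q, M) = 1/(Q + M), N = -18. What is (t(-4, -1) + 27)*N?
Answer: -2412/5 ≈ -482.40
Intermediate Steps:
t(Q, M) = 1/(M + Q)
(t(-4, -1) + 27)*N = (1/(-1 - 4) + 27)*(-18) = (1/(-5) + 27)*(-18) = (-⅕ + 27)*(-18) = (134/5)*(-18) = -2412/5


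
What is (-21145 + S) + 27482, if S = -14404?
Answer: -8067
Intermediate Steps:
(-21145 + S) + 27482 = (-21145 - 14404) + 27482 = -35549 + 27482 = -8067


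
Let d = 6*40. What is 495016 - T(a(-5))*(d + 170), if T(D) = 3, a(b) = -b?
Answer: 493786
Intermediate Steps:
d = 240
495016 - T(a(-5))*(d + 170) = 495016 - 3*(240 + 170) = 495016 - 3*410 = 495016 - 1*1230 = 495016 - 1230 = 493786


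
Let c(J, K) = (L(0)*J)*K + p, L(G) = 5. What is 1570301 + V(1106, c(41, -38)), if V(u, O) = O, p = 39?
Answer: 1562550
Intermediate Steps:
c(J, K) = 39 + 5*J*K (c(J, K) = (5*J)*K + 39 = 5*J*K + 39 = 39 + 5*J*K)
1570301 + V(1106, c(41, -38)) = 1570301 + (39 + 5*41*(-38)) = 1570301 + (39 - 7790) = 1570301 - 7751 = 1562550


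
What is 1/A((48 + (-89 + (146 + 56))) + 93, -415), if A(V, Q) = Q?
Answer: -1/415 ≈ -0.0024096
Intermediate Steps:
1/A((48 + (-89 + (146 + 56))) + 93, -415) = 1/(-415) = -1/415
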